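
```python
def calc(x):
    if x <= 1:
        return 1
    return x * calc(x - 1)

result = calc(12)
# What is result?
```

calc(12) = 12 * 11 * 10 * 9 * 8 * 7 * 6 * 5 * 4 * 3 * 2 * 1 = 479001600

Answer: 479001600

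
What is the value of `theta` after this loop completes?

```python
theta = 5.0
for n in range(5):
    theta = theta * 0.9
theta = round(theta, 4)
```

Exponential decay: 5.0 * 0.9^5
`theta` takes the values: 5.0 → 4.5 → 4.05 → 3.645 → 3.2805 → 2.95245 → 2.9525

Answer: 2.9525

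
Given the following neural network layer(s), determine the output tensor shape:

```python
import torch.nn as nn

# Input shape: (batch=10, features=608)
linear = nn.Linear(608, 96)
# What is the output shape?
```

Input: (10, 608) -> Output: (10, 96)

Answer: (10, 96)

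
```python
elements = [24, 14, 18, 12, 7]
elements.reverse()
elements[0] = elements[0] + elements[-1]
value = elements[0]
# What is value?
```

Trace:
`elements = [24, 14, 18, 12, 7]` → elements = [24, 14, 18, 12, 7]
`elements.reverse()` → elements = [7, 12, 18, 14, 24]
`elements[0] = elements[0] + elements[-1]` → elements = [31, 12, 18, 14, 24]
`value = elements[0]` → value = 31
So value = 31

Answer: 31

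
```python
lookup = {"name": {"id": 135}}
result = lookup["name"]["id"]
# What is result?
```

Trace:
`lookup = {"name": {"id": 135}}` → lookup = {'name': {'id': 135}}
`result = lookup["name"]["id"]` → result = 135
So result = 135

Answer: 135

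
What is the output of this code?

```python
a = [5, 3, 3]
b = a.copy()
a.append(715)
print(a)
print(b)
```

Key concept: list.copy() creates independent copy.
Step by step:
`a = [5, 3, 3]` → a = [5, 3, 3]
`b = a.copy()` → b = [5, 3, 3]
`a.append(715)` → a = [5, 3, 3, 715]
`print(a)` → prints [5, 3, 3, 715]
`print(b)` → prints [5, 3, 3]

Answer:
[5, 3, 3, 715]
[5, 3, 3]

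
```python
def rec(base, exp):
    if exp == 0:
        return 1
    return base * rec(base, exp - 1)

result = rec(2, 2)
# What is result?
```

rec(2, 2) = 2 * 2 = 4

Answer: 4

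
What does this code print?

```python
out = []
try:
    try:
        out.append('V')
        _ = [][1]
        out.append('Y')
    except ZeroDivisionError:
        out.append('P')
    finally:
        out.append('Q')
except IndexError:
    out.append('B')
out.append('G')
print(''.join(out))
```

Execution trace: 'V' (inner try body) → 'Q' (inner finally) → 'B' (outer except IndexError) → 'G' (after the try/except). Output: VQBG

Answer: VQBG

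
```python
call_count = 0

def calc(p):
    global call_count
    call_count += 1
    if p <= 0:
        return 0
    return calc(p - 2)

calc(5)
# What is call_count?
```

Linear recursion stepping by 2: 4 calls from p=5 down to ≤0.

Answer: 4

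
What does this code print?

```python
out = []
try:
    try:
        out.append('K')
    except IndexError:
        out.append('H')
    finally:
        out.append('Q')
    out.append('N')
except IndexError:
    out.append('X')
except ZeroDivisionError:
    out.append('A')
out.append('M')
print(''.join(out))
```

Execution trace: 'K' (inner try body, no exception) → 'Q' (inner finally) → 'N' (try body, no exception) → 'M' (after the try/except). Output: KQNM

Answer: KQNM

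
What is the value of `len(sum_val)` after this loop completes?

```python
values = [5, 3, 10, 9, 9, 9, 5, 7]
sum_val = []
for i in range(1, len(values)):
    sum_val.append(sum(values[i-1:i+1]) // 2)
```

Number of 2-element averages
`sum_val` takes the values: [] → [4] → [4, 6] → [4, 6, 9] → [4, 6, 9, 9] → [4, 6, 9, 9, 9] → [4, 6, 9, 9, 9, 7] → [4, 6, 9, 9, 9, 7, 6]
So `len(sum_val)` = 7

Answer: 7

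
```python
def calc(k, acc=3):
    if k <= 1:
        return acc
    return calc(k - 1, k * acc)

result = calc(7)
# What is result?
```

Accumulator trace (n, acc): (7, 3) -> (6, 21) -> (5, 126) -> (4, 630) -> (3, 2520) -> (2, 7560) -> (1, 15120) -> return 15120

Answer: 15120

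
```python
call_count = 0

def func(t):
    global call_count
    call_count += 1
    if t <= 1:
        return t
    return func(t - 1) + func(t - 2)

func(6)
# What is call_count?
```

Calls(t) = 1 + Calls(t-1) + Calls(t-2); Calls(0)=Calls(1)=1. For t=6 this gives 25.

Answer: 25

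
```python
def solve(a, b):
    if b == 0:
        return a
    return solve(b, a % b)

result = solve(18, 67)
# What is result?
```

solve(18, 67) -> solve(67, 18) -> solve(18, 13) -> solve(13, 5) -> solve(5, 3) -> solve(3, 2) -> solve(2, 1) -> solve(1, 0) -> 1

Answer: 1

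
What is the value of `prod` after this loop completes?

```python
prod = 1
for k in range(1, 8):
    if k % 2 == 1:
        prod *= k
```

Product of odd numbers 1 to 7
`prod` takes the values: 1 → 3 → 15 → 105

Answer: 105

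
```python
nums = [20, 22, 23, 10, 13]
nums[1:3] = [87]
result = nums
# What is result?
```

Trace:
`nums = [20, 22, 23, 10, 13]` → nums = [20, 22, 23, 10, 13]
`nums[1:3] = [87]` → nums = [20, 87, 10, 13]
`result = nums` → result = [20, 87, 10, 13]
So result = [20, 87, 10, 13]

Answer: [20, 87, 10, 13]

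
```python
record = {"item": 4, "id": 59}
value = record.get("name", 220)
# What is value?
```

Trace:
`record = {"item": 4, "id": 59}` → record = {'item': 4, 'id': 59}
`value = record.get("name", 220)` → value = 220
So value = 220

Answer: 220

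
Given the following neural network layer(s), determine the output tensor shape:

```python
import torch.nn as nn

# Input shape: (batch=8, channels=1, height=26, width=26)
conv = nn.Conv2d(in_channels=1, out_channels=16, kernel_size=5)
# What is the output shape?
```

Input: (8, 1, 26, 26) -> Output: (8, 16, 22, 22)

Answer: (8, 16, 22, 22)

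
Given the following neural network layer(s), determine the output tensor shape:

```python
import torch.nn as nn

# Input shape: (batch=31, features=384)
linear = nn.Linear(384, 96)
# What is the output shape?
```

Input: (31, 384) -> Output: (31, 96)

Answer: (31, 96)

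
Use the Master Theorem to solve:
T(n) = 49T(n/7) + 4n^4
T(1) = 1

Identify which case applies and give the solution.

a=49, b=7, f(n)=4n^4. log_7(49) = 2. Since c=4 > 2 and the regularity condition holds (49(n/7)^4 = (49/7^4)n^4 with 49/7^4 < 1), Case 3 applies: T(n) = Θ(f(n)) = O(n^4).

Answer: O(n^4) - Case 3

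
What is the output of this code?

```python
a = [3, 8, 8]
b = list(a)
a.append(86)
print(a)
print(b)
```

Key concept: list() constructor creates copy.
Step by step:
`a = [3, 8, 8]` → a = [3, 8, 8]
`b = list(a)` → b = [3, 8, 8]
`a.append(86)` → a = [3, 8, 8, 86]
`print(a)` → prints [3, 8, 8, 86]
`print(b)` → prints [3, 8, 8]

Answer:
[3, 8, 8, 86]
[3, 8, 8]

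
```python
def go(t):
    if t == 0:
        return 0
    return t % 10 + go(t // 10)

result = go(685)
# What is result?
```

Sum of digits of 685: 5 + 8 + 6 = 19

Answer: 19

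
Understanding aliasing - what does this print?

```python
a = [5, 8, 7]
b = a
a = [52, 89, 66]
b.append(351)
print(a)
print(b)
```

Key concept: rebinding vs mutation: a is rebound to a new list, b still points at the original.
Step by step:
`a = [5, 8, 7]` → a = [5, 8, 7]
`b = a` → b = [5, 8, 7] (same object as a)
`a = [52, 89, 66]` → a = [52, 89, 66]
`b.append(351)` → b = [5, 8, 7, 351]
`print(a)` → prints [52, 89, 66]
`print(b)` → prints [5, 8, 7, 351]

Answer:
[52, 89, 66]
[5, 8, 7, 351]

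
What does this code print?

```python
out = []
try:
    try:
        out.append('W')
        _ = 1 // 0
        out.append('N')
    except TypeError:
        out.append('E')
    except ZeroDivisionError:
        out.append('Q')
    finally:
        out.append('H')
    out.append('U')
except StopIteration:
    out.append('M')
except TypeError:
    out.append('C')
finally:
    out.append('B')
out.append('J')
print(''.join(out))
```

Execution trace: 'W' (inner try body) → 'Q' (inner except ZeroDivisionError) → 'H' (inner finally) → 'U' (try body, no exception) → 'B' (finally) → 'J' (after the try/except). Output: WQHUBJ

Answer: WQHUBJ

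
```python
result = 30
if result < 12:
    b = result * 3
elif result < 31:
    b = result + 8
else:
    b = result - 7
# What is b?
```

Trace:
`result = 30` → result = 30
`if result < 12: ...` → result < 12 is False, result < 31 is True → b = 38
So b = 38

Answer: 38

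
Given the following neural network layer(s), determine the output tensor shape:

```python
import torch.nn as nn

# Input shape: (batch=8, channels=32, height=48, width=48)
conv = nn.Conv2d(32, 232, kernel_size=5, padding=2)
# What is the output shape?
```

Input: (8, 32, 48, 48) -> Output: (8, 232, 48, 48)

Answer: (8, 232, 48, 48)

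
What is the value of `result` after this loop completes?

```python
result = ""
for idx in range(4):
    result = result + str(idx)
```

Concatenate digits 0 to 3
`result` takes the values: "" → "0" → "01" → "012" → "0123"

Answer: "0123"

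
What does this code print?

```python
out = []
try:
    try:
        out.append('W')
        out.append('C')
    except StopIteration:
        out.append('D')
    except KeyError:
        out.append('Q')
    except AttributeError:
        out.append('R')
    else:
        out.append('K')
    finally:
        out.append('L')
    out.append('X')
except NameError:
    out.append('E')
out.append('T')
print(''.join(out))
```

Execution trace: 'W' (inner try body) → 'C' (inner try body, no exception) → 'K' (inner else) → 'L' (inner finally) → 'X' (try body, no exception) → 'T' (after the try/except). Output: WCKLXT

Answer: WCKLXT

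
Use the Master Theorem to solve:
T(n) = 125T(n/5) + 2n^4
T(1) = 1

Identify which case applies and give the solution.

a=125, b=5, f(n)=2n^4. log_5(125) = 3. Since c=4 > 3 and the regularity condition holds (125(n/5)^4 = (125/5^4)n^4 with 125/5^4 < 1), Case 3 applies: T(n) = Θ(f(n)) = O(n^4).

Answer: O(n^4) - Case 3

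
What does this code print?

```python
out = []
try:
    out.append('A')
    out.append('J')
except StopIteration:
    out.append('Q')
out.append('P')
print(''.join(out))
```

Execution trace: 'A' (try body) → 'J' (try body, no exception) → 'P' (after the try/except). Output: AJP

Answer: AJP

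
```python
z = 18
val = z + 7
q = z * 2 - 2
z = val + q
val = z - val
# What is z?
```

Trace:
`z = 18` → z = 18
`val = z + 7` → val = 25
`q = z * 2 - 2` → q = 34
`z = val + q` → z = 59
`val = z - val` → val = 34
So z = 59

Answer: 59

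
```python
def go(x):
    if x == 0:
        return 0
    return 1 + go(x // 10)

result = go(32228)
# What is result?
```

Count of digits of 32228: 5

Answer: 5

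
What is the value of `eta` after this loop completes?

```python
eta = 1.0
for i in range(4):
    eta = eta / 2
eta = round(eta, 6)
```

Halving LR 4 times: 1 / 2^4
`eta` takes the values: 1.0 → 0.5 → 0.25 → 0.125 → 0.0625

Answer: 0.0625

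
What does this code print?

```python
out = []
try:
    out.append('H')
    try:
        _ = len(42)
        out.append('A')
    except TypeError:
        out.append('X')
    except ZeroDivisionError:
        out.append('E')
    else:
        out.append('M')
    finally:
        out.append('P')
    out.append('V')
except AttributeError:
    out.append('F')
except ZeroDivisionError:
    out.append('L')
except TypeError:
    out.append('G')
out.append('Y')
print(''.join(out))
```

Execution trace: 'H' (try body) → 'X' (inner except TypeError) → 'P' (inner finally) → 'V' (try body, no exception) → 'Y' (after the try/except). Output: HXPVY

Answer: HXPVY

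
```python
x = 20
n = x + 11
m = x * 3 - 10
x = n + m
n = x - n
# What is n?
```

Trace:
`x = 20` → x = 20
`n = x + 11` → n = 31
`m = x * 3 - 10` → m = 50
`x = n + m` → x = 81
`n = x - n` → n = 50
So n = 50

Answer: 50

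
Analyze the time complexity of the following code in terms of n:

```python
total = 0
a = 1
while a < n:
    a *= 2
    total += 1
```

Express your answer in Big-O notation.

Each loop level contributes: log n. Multiplying the contributions gives O(log n).

Answer: O(log n)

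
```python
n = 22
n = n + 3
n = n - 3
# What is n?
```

Trace:
`n = 22` → n = 22
`n = n + 3` → n = 25
`n = n - 3` → n = 22
So n = 22

Answer: 22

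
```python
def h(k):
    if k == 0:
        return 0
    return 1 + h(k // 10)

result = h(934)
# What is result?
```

Count of digits of 934: 3

Answer: 3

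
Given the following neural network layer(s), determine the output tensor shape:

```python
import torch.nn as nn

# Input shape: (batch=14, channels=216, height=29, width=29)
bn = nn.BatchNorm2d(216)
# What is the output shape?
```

Input: (14, 216, 29, 29) -> Output: (14, 216, 29, 29)

Answer: (14, 216, 29, 29)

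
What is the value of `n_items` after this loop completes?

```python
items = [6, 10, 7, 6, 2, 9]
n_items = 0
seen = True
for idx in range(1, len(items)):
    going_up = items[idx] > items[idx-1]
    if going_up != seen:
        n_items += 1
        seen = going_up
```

Count direction changes in [6, 10, 7, 6, 2, 9]
`n_items` takes the values: 0 → 1 → 2

Answer: 2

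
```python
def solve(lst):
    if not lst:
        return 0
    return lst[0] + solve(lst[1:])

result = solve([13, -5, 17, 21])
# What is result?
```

13 + (-5) + 17 + 21 + 0 = 46

Answer: 46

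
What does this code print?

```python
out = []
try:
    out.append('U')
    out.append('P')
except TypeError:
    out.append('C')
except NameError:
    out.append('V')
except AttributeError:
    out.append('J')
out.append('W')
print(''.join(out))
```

Execution trace: 'U' (try body) → 'P' (try body, no exception) → 'W' (after the try/except). Output: UPW

Answer: UPW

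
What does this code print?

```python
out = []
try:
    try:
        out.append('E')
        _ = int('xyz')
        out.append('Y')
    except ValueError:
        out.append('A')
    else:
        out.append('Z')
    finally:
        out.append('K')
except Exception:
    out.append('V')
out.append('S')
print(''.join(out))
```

Execution trace: 'E' (inner try body) → 'A' (inner except ValueError) → 'K' (inner finally) → 'S' (after the try/except). Output: EAKS

Answer: EAKS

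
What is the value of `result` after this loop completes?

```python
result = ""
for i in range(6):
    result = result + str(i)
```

Concatenate digits 0 to 5
`result` takes the values: "" → "0" → "01" → "012" → "0123" → "01234" → "012345"

Answer: "012345"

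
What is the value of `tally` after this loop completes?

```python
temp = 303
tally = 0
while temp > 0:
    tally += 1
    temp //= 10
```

Count digits by repeated division by 10
`tally` takes the values: 0 → 1 → 2 → 3

Answer: 3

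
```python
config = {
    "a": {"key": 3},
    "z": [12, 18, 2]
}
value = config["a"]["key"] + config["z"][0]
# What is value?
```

Trace:
`config = { ...` → config = {'a': {'key': 3}, 'z': [12, 18, 2]}
`value = config["a"]["key"] + config["z"][0]` → value = 15
So value = 15

Answer: 15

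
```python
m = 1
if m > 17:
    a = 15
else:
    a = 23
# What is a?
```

Trace:
`m = 1` → m = 1
`if m > 17: ...` → m > 17 is False, take else branch → a = 23
So a = 23

Answer: 23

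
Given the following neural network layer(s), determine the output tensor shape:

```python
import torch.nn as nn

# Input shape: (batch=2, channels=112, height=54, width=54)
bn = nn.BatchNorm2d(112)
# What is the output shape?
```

Input: (2, 112, 54, 54) -> Output: (2, 112, 54, 54)

Answer: (2, 112, 54, 54)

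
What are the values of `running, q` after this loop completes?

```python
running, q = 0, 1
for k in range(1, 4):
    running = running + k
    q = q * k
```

Sum and factorial of 1 to 3
`running, q` takes the values: (0, 1) → (1, 1) → (3, 1) → (3, 2) → (6, 2) → (6, 6)

Answer: 6, 6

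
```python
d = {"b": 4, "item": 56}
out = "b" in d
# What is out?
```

Trace:
`d = {"b": 4, "item": 56}` → d = {'b': 4, 'item': 56}
`out = "b" in d` → out = True
So out = True

Answer: True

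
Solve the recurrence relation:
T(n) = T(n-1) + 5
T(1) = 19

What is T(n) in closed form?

Unrolling: T(n) = T(1) + 5·(n-1) = 19 + 5(n-1) = 5n + 14.

Answer: T(n) = 5n + 14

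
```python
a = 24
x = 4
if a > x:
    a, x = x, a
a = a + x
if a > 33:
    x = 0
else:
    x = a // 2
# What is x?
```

Trace:
`a = 24` → a = 24
`x = 4` → x = 4
`if a > x: ...` → a > x is True → a = 4; x = 24
`a = a + x` → a = 28
`if a > 33: ...` → a > 33 is False, take else branch → x = 14
So x = 14

Answer: 14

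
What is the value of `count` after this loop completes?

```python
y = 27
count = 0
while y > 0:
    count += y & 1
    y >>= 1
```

Count set bits in 27 (binary: 0b11011)
`count` takes the values: 0 → 1 → 2 → 3 → 4

Answer: 4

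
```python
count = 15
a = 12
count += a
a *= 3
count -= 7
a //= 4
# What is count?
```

Trace:
`count = 15` → count = 15
`a = 12` → a = 12
`count += a` → count = 27
`a *= 3` → a = 36
`count -= 7` → count = 20
`a //= 4` → a = 9
So count = 20

Answer: 20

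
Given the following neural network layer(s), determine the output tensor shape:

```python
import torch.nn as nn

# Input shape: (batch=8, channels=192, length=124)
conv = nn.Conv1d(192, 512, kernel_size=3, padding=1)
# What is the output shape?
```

Input: (8, 192, 124) -> Output: (8, 512, 124)

Answer: (8, 512, 124)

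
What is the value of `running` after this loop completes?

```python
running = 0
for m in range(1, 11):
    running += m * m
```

Sum of squares 1² to 10² = 385
`running` takes the values: 0 → 1 → 5 → 14 → 30 → 55 → 91 → 140 → 204 → 285 → 385

Answer: 385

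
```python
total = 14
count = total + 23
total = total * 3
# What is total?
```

Trace:
`total = 14` → total = 14
`count = total + 23` → count = 37
`total = total * 3` → total = 42
So total = 42

Answer: 42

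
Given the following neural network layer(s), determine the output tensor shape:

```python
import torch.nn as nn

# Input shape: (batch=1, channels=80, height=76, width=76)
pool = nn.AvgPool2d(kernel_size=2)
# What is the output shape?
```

Input: (1, 80, 76, 76) -> Output: (1, 80, 38, 38)

Answer: (1, 80, 38, 38)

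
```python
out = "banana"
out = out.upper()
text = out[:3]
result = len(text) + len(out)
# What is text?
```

Trace:
`out = "banana"` → out = 'banana'
`out = out.upper()` → out = 'BANANA'
`text = out[:3]` → text = 'BAN'
`result = len(text) + len(out)` → result = 9
So text = 'BAN'

Answer: 'BAN'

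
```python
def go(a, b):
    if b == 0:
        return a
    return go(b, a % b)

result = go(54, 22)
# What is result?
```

go(54, 22) -> go(22, 10) -> go(10, 2) -> go(2, 0) -> 2

Answer: 2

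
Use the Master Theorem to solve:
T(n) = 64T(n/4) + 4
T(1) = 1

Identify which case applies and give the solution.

a=64, b=4, f(n)=4. log_4(64) = 3. Since c=0 < 3, Case 1 applies: T(n) = Θ(n^log_b(a)) = O(n^3).

Answer: O(n^3) - Case 1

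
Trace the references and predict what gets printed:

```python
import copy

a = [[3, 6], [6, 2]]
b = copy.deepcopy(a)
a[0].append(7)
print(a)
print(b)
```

Key concept: deep copy is fully independent.
Step by step:
`a = [[3, 6], [6, 2]]` → a = [[3, 6], [6, 2]]
`b = copy.deepcopy(a)` → b = [[3, 6], [6, 2]]
`a[0].append(7)` → a = [[3, 6, 7], [6, 2]]
`print(a)` → prints [[3, 6, 7], [6, 2]]
`print(b)` → prints [[3, 6], [6, 2]]

Answer:
[[3, 6, 7], [6, 2]]
[[3, 6], [6, 2]]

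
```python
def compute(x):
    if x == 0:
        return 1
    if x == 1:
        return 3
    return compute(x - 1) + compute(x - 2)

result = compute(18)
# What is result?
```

Build up from base cases: compute(0)=1, compute(1)=3, compute(2)=4, compute(3)=7, compute(4)=11, compute(5)=18, compute(6)=29, ..., compute(18)=9349

Answer: 9349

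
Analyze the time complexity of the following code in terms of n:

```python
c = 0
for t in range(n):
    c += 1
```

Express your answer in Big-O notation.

Each loop level contributes: n. Multiplying the contributions gives O(n).

Answer: O(n)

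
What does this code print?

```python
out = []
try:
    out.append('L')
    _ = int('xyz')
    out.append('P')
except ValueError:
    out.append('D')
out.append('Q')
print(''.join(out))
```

Execution trace: 'L' (try body) → 'D' (except ValueError) → 'Q' (after the try/except). Output: LDQ

Answer: LDQ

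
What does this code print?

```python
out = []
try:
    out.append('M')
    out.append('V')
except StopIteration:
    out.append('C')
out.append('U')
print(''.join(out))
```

Execution trace: 'M' (try body) → 'V' (try body, no exception) → 'U' (after the try/except). Output: MVU

Answer: MVU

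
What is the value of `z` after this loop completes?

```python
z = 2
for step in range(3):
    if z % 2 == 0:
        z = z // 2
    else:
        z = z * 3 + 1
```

Collatz-style transformation from 2
`z` takes the values: 2 → 1 → 4 → 2

Answer: 2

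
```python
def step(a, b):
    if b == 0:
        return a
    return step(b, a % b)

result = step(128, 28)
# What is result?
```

step(128, 28) -> step(28, 16) -> step(16, 12) -> step(12, 4) -> step(4, 0) -> 4

Answer: 4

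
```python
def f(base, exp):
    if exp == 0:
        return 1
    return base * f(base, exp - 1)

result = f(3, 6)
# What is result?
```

f(3, 6) = 3 * 3 * 3 * 3 * 3 * 3 = 729

Answer: 729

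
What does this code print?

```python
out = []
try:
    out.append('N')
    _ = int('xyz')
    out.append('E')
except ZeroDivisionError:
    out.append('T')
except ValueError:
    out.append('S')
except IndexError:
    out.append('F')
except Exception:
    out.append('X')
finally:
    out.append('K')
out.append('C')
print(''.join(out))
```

Execution trace: 'N' (try body) → 'S' (except ValueError) → 'K' (finally) → 'C' (after the try/except). Output: NSKC

Answer: NSKC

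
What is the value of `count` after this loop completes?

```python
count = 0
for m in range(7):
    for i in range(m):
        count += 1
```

Triangle number: 0+1+2+...+6
`count` takes the values: 0 → 1 → 2 → 3 → 4 → 5 → 6 → 7 → 8 → 9 → 10 → 11 → 12 → 13 → 14 → 15 → 16 → 17 → 18 → 19 → 20 → 21

Answer: 21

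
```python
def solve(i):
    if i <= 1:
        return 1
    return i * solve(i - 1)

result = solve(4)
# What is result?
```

solve(4) = 4 * 3 * 2 * 1 = 24

Answer: 24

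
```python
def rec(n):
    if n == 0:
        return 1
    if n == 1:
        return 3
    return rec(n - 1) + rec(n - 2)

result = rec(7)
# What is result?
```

Build up from base cases: rec(0)=1, rec(1)=3, rec(2)=4, rec(3)=7, rec(4)=11, rec(5)=18, rec(6)=29, ..., rec(7)=47

Answer: 47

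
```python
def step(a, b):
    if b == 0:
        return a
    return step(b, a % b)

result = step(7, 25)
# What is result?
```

step(7, 25) -> step(25, 7) -> step(7, 4) -> step(4, 3) -> step(3, 1) -> step(1, 0) -> 1

Answer: 1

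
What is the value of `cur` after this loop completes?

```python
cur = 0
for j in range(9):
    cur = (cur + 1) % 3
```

Increment mod 3, 9 times = 0
`cur` takes the values: 0 → 1 → 2 → 0 → 1 → 2 → 0 → 1 → 2 → 0

Answer: 0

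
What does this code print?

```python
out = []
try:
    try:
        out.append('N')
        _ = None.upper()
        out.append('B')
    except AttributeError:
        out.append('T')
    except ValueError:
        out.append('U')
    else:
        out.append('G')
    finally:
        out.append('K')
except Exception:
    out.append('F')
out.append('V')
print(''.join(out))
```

Execution trace: 'N' (inner try body) → 'T' (inner except AttributeError) → 'K' (inner finally) → 'V' (after the try/except). Output: NTKV

Answer: NTKV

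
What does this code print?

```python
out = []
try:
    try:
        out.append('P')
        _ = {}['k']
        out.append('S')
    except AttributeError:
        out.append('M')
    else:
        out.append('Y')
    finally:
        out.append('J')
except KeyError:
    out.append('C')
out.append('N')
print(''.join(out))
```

Execution trace: 'P' (try body) → 'J' (finally) → 'C' (outer except KeyError) → 'N' (after the try/except). Output: PJCN

Answer: PJCN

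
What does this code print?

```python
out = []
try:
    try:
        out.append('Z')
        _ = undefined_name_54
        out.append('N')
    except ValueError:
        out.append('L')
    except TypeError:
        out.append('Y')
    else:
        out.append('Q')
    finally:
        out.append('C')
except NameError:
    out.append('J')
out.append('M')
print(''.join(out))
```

Execution trace: 'Z' (inner try body) → 'C' (inner finally) → 'J' (outer except NameError) → 'M' (after the try/except). Output: ZCJM

Answer: ZCJM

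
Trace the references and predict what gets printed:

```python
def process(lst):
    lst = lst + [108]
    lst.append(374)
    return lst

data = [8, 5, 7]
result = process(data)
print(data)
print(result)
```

Key concept: rebinding parameter vs mutation.
Step by step:
`data = [8, 5, 7]` → data = [8, 5, 7]
`result = process(data)` → result = [8, 5, 7, 108, 374]
`print(data)` → prints [8, 5, 7]
`print(result)` → prints [8, 5, 7, 108, 374]

Answer:
[8, 5, 7]
[8, 5, 7, 108, 374]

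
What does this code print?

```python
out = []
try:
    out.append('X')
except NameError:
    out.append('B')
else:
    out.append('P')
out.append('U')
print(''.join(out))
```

Execution trace: 'X' (try body, no exception) → 'P' (else) → 'U' (after the try/except). Output: XPU

Answer: XPU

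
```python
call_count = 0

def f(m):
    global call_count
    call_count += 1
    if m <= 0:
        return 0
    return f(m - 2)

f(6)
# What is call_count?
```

Linear recursion stepping by 2: 4 calls from m=6 down to ≤0.

Answer: 4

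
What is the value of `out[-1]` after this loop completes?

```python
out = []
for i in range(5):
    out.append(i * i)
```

Last element of squares 0 to 4
`out` takes the values: [] → [0] → [0, 1] → [0, 1, 4] → [0, 1, 4, 9] → [0, 1, 4, 9, 16]
So `out[-1]` = 16

Answer: 16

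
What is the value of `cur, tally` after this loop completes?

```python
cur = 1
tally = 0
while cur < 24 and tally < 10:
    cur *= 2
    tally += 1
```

Double until >= 24 or 10 iterations
`cur, tally` takes the values: (1, 0) → (2, 0) → (2, 1) → (4, 1) → (4, 2) → (8, 2) → (8, 3) → (16, 3) → (16, 4) → (32, 4) → (32, 5)

Answer: 32, 5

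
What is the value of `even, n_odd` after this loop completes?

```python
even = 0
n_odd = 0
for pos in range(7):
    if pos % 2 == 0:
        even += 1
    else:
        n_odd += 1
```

Count evens and odds in range(7)
`even, n_odd` takes the values: (0, 0) → (1, 0) → (1, 1) → (2, 1) → (2, 2) → (3, 2) → (3, 3) → (4, 3)

Answer: 4, 3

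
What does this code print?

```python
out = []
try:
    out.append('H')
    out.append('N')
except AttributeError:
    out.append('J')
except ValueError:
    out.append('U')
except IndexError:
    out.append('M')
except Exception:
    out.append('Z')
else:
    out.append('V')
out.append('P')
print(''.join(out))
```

Execution trace: 'H' (try body) → 'N' (try body, no exception) → 'V' (else) → 'P' (after the try/except). Output: HNVP

Answer: HNVP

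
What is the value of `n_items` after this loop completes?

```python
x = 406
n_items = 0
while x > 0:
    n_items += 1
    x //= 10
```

Count digits by repeated division by 10
`n_items` takes the values: 0 → 1 → 2 → 3

Answer: 3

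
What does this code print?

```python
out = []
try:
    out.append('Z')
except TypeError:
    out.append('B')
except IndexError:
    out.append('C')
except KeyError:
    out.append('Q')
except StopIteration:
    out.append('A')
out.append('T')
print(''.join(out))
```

Execution trace: 'Z' (try body, no exception) → 'T' (after the try/except). Output: ZT

Answer: ZT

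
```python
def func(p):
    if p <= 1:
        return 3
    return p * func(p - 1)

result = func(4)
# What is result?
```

func(4) = 4 * 3 * 2 * 3 = 72

Answer: 72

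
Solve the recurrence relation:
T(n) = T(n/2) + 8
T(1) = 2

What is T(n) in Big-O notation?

Each step divides n by 2 and adds 8. After log_2(n) steps we reach T(1)=2. So T(n) = 8·log_2(n) + 2 = O(log n).

Answer: O(log n)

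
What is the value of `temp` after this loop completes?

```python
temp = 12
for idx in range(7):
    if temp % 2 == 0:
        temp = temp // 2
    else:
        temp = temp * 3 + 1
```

Collatz-style transformation from 12
`temp` takes the values: 12 → 6 → 3 → 10 → 5 → 16 → 8 → 4

Answer: 4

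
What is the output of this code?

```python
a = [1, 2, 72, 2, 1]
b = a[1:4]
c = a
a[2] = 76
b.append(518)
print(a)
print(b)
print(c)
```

Key concept: slice vs alias.
Step by step:
`a = [1, 2, 72, 2, 1]` → a = [1, 2, 72, 2, 1]
`b = a[1:4]` → b = [2, 72, 2]
`c = a` → c = [1, 2, 72, 2, 1] (same object as a)
`a[2] = 76` → a = [1, 2, 76, 2, 1] (same object as c); c = [1, 2, 76, 2, 1] (same object as a)
`b.append(518)` → b = [2, 72, 2, 518]
`print(a)` → prints [1, 2, 76, 2, 1]
`print(b)` → prints [2, 72, 2, 518]
`print(c)` → prints [1, 2, 76, 2, 1]

Answer:
[1, 2, 76, 2, 1]
[2, 72, 2, 518]
[1, 2, 76, 2, 1]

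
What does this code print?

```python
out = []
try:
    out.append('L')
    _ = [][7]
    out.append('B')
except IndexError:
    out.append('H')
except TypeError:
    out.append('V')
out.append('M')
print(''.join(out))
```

Execution trace: 'L' (try body) → 'H' (except IndexError) → 'M' (after the try/except). Output: LHM

Answer: LHM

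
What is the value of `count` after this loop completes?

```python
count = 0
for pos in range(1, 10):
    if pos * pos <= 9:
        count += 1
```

Count numbers where pos² ≤ 9
`count` takes the values: 0 → 1 → 2 → 3

Answer: 3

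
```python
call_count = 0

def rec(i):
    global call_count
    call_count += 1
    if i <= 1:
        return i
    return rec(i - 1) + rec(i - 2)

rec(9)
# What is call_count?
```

Calls(i) = 1 + Calls(i-1) + Calls(i-2); Calls(0)=Calls(1)=1. For i=9 this gives 109.

Answer: 109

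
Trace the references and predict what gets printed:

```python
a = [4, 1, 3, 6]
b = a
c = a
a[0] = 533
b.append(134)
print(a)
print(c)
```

Key concept: multiple aliases.
Step by step:
`a = [4, 1, 3, 6]` → a = [4, 1, 3, 6]
`b = a` → b = [4, 1, 3, 6] (same object as a)
`c = a` → c = [4, 1, 3, 6] (same object as a, b)
`a[0] = 533` → a = [533, 1, 3, 6] (same object as b, c); b = [533, 1, 3, 6] (same object as a, c); c = [533, 1, 3, 6] (same object as a, b)
`b.append(134)` → a = [533, 1, 3, 6, 134] (same object as b, c); b = [533, 1, 3, 6, 134] (same object as a, c); c = [533, 1, 3, 6, 134] (same object as a, b)
`print(a)` → prints [533, 1, 3, 6, 134]
`print(c)` → prints [533, 1, 3, 6, 134]

Answer:
[533, 1, 3, 6, 134]
[533, 1, 3, 6, 134]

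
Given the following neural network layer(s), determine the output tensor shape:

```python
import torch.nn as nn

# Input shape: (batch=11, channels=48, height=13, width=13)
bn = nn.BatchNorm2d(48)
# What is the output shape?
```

Input: (11, 48, 13, 13) -> Output: (11, 48, 13, 13)

Answer: (11, 48, 13, 13)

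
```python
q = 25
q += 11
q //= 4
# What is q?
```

Trace:
`q = 25` → q = 25
`q += 11` → q = 36
`q //= 4` → q = 9
So q = 9

Answer: 9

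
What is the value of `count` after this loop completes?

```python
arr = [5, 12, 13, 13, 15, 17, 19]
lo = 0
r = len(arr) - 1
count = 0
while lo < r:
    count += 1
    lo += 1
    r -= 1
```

Iterations until pointers meet (list length 7)
`count` takes the values: 0 → 1 → 2 → 3

Answer: 3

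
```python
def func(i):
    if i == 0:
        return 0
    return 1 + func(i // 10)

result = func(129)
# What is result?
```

Count of digits of 129: 3

Answer: 3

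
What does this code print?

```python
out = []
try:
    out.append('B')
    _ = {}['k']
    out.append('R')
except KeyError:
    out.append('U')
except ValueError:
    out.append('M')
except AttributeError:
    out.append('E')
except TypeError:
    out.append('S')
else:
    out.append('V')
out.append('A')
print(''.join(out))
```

Execution trace: 'B' (try body) → 'U' (except KeyError) → 'A' (after the try/except). Output: BUA

Answer: BUA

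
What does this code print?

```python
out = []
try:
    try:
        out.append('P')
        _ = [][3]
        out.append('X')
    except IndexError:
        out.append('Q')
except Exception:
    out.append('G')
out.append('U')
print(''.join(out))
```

Execution trace: 'P' (inner try body) → 'Q' (inner except IndexError) → 'U' (after the try/except). Output: PQU

Answer: PQU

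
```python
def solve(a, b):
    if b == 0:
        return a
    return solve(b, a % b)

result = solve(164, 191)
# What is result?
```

solve(164, 191) -> solve(191, 164) -> solve(164, 27) -> solve(27, 2) -> solve(2, 1) -> solve(1, 0) -> 1

Answer: 1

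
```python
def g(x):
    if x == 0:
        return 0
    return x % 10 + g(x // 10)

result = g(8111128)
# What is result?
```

Sum of digits of 8111128: 8 + 2 + 1 + 1 + 1 + 1 + 8 = 22

Answer: 22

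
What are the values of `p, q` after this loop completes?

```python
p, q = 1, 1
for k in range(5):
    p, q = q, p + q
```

Fibonacci: after 5 iterations
`p, q` takes the values: (1, 1) → (1, 2) → (2, 3) → (3, 5) → (5, 8) → (8, 13)

Answer: 8, 13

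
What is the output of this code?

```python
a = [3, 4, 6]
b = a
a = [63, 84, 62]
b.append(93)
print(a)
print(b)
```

Key concept: rebinding vs mutation: a is rebound to a new list, b still points at the original.
Step by step:
`a = [3, 4, 6]` → a = [3, 4, 6]
`b = a` → b = [3, 4, 6] (same object as a)
`a = [63, 84, 62]` → a = [63, 84, 62]
`b.append(93)` → b = [3, 4, 6, 93]
`print(a)` → prints [63, 84, 62]
`print(b)` → prints [3, 4, 6, 93]

Answer:
[63, 84, 62]
[3, 4, 6, 93]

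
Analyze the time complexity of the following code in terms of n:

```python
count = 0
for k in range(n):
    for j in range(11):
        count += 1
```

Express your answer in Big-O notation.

Each loop level contributes: n × 1. Multiplying the contributions gives O(n).

Answer: O(n)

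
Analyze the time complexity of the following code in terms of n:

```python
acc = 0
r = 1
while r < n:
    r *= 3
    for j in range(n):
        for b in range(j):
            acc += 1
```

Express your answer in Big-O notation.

Each loop level contributes: log n × n × n. Multiplying the contributions gives O(n^2 log n).

Answer: O(n^2 log n)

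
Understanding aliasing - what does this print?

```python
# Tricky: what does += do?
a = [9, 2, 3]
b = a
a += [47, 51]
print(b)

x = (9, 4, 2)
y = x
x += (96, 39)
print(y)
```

Key concept: += behavior differs for mutable vs immutable.
Step by step:
`a = [9, 2, 3]` → a = [9, 2, 3]
`b = a` → b = [9, 2, 3] (same object as a)
`a += [47, 51]` → a = [9, 2, 3, 47, 51] (same object as b); b = [9, 2, 3, 47, 51] (same object as a)
`print(b)` → prints [9, 2, 3, 47, 51]
`x = (9, 4, 2)` → x = (9, 4, 2)
`y = x` → y = (9, 4, 2)
`x += (96, 39)` → x = (9, 4, 2, 96, 39)
`print(y)` → prints (9, 4, 2)

Answer:
[9, 2, 3, 47, 51]
(9, 4, 2)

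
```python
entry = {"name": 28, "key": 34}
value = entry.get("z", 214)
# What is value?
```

Trace:
`entry = {"name": 28, "key": 34}` → entry = {'name': 28, 'key': 34}
`value = entry.get("z", 214)` → value = 214
So value = 214

Answer: 214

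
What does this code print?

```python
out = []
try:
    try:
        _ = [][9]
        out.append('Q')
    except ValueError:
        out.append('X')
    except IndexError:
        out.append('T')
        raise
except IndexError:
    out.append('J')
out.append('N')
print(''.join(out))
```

Execution trace: 'T' (inner except IndexError) → 'J' (outer except IndexError) → 'N' (after the try/except). Output: TJN

Answer: TJN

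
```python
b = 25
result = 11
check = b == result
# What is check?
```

Trace:
`b = 25` → b = 25
`result = 11` → result = 11
`check = b == result` → check = False
So check = False

Answer: False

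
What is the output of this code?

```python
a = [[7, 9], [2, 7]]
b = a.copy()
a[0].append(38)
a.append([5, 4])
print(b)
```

Key concept: shallow copy with nested lists.
Step by step:
`a = [[7, 9], [2, 7]]` → a = [[7, 9], [2, 7]]
`b = a.copy()` → b = [[7, 9], [2, 7]]
`a[0].append(38)` → a = [[7, 9, 38], [2, 7]]; b = [[7, 9, 38], [2, 7]]
`a.append([5, 4])` → a = [[7, 9, 38], [2, 7], [5, 4]]
`print(b)` → prints [[7, 9, 38], [2, 7]]

Answer: [[7, 9, 38], [2, 7]]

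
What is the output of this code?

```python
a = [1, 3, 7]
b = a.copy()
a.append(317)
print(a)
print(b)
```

Key concept: list.copy() creates independent copy.
Step by step:
`a = [1, 3, 7]` → a = [1, 3, 7]
`b = a.copy()` → b = [1, 3, 7]
`a.append(317)` → a = [1, 3, 7, 317]
`print(a)` → prints [1, 3, 7, 317]
`print(b)` → prints [1, 3, 7]

Answer:
[1, 3, 7, 317]
[1, 3, 7]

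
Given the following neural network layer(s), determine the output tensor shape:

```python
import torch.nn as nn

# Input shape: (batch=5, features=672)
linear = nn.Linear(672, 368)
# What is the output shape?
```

Input: (5, 672) -> Output: (5, 368)

Answer: (5, 368)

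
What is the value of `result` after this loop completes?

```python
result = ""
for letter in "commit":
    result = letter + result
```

Reverse 'commit'
`result` takes the values: "" → "c" → "oc" → "moc" → "mmoc" → "immoc" → "timmoc"

Answer: "timmoc"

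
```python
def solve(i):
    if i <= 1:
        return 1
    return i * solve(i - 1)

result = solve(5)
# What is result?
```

solve(5) = 5 * 4 * 3 * 2 * 1 = 120

Answer: 120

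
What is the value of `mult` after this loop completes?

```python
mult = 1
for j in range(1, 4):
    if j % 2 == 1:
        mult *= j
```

Product of odd numbers 1 to 3
`mult` takes the values: 1 → 3

Answer: 3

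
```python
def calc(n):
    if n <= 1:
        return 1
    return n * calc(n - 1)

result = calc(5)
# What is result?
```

calc(5) = 5 * 4 * 3 * 2 * 1 = 120

Answer: 120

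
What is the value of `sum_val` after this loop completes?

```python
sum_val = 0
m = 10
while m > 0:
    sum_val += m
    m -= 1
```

Sum 10 down to 1
`sum_val` takes the values: 0 → 10 → 19 → 27 → 34 → 40 → 45 → 49 → 52 → 54 → 55

Answer: 55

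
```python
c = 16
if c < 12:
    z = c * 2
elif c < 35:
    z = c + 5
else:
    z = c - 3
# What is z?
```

Trace:
`c = 16` → c = 16
`if c < 12: ...` → c < 12 is False, c < 35 is True → z = 21
So z = 21

Answer: 21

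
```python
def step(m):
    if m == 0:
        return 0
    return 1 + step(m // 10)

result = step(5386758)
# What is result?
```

Count of digits of 5386758: 7

Answer: 7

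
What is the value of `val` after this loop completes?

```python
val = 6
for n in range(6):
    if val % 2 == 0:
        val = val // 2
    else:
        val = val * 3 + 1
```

Collatz-style transformation from 6
`val` takes the values: 6 → 3 → 10 → 5 → 16 → 8 → 4

Answer: 4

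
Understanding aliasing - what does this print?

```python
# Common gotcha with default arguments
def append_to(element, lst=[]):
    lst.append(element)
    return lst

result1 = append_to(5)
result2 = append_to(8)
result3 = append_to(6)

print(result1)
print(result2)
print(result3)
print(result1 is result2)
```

Key concept: mutable default argument gotcha.
Step by step:
`result1 = append_to(5)` → result1 = [5]
`result2 = append_to(8)` → result1 = [5, 8] (same object as result2); result2 = [5, 8] (same object as result1)
`result3 = append_to(6)` → result1 = [5, 8, 6] (same object as result2, result3); result2 = [5, 8, 6] (same object as result1, result3); result3 = [5, 8, 6] (same object as result1, result2)
`print(result1)` → prints [5, 8, 6]
`print(result2)` → prints [5, 8, 6]
`print(result3)` → prints [5, 8, 6]
`print(result1 is result2)` → prints True

Answer:
[5, 8, 6]
[5, 8, 6]
[5, 8, 6]
True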